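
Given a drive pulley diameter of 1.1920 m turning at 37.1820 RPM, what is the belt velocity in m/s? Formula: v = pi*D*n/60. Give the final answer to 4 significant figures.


v = pi * 1.1920 * 37.1820 / 60
v = 2.321 m/s


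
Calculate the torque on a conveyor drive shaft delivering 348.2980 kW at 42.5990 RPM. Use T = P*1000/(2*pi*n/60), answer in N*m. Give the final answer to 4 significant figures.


omega = 2*pi*42.5990/60 = 4.46096 rad/s
T = 348.2980*1000 / 4.46096
T = 78080 N*m


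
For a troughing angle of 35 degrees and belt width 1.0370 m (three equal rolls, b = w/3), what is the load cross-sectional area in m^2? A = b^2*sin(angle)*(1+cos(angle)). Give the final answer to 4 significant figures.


b = 1.0370/3 = 0.345667 m
A = 0.345667^2 * sin(35 deg) * (1 + cos(35 deg))
A = 0.1247 m^2


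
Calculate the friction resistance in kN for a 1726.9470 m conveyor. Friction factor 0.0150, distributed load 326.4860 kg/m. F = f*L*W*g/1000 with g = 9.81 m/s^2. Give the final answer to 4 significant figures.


F = 0.0150 * 1726.9470 * 326.4860 * 9.81 / 1000
F = 82.97 kN


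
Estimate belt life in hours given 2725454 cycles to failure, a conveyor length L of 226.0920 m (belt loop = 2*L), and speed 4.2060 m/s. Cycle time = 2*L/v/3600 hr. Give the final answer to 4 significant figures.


cycle_time = 2 * 226.0920 / 4.2060 / 3600 = 0.0298637 hr
life = 2725454 * 0.0298637 = 81390 hours


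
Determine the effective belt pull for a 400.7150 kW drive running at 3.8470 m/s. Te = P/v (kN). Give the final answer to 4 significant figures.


Te = P / v = 400.7150 / 3.8470
Te = 104.2 kN


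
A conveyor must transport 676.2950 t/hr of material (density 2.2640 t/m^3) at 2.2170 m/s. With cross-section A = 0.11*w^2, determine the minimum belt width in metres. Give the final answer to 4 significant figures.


A_req = 676.2950 / (2.2170 * 2.2640 * 3600) = 0.0374276 m^2
w = sqrt(0.0374276 / 0.11)
w = 0.5833 m


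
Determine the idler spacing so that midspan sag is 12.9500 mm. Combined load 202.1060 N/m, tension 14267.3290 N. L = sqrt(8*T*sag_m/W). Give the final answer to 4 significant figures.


sag = 12.9500/1000 = 0.012950 m
L = sqrt(8 * 14267.3290 * 0.012950 / 202.1060)
L = 2.704 m


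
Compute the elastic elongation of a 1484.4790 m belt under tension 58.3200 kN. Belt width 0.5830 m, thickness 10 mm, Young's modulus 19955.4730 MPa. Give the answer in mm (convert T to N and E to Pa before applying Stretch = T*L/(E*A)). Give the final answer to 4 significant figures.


A = 0.5830 * 0.01 = 0.00583 m^2
Stretch = 58.3200*1000 * 1484.4790 / (19955.4730e6 * 0.00583) * 1000
Stretch = 744.2 mm


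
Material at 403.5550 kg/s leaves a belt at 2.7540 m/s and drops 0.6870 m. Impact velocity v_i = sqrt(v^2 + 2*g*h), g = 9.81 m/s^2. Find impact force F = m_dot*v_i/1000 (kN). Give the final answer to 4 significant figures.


v_i = sqrt(2.7540^2 + 2*9.81*0.6870) = 4.58949 m/s
F = 403.5550 * 4.58949 / 1000
F = 1.852 kN


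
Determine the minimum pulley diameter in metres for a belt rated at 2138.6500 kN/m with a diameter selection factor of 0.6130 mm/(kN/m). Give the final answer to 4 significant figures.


D = 2138.6500 * 0.6130 / 1000
D = 1.311 m


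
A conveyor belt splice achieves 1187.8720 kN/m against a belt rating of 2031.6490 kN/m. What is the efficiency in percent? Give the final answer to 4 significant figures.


Eff = 1187.8720 / 2031.6490 * 100
Eff = 58.47 %


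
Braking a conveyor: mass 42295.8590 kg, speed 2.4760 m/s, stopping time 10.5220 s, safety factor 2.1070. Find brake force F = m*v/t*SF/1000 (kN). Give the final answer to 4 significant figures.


F = 42295.8590 * 2.4760 / 10.5220 * 2.1070 / 1000
F = 20.97 kN


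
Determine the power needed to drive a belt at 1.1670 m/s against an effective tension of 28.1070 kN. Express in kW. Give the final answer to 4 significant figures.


P = Te * v = 28.1070 * 1.1670
P = 32.80 kW


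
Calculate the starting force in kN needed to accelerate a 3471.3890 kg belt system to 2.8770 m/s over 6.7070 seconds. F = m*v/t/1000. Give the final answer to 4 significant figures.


F = 3471.3890 * 2.8770 / 6.7070 / 1000
F = 1.489 kN


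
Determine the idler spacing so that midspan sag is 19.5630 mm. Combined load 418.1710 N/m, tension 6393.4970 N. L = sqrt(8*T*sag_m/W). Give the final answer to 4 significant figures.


sag = 19.5630/1000 = 0.019563 m
L = sqrt(8 * 6393.4970 * 0.019563 / 418.1710)
L = 1.547 m


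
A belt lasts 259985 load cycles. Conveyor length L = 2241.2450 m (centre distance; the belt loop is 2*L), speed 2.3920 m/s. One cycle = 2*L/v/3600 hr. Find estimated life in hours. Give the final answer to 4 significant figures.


cycle_time = 2 * 2241.2450 / 2.3920 / 3600 = 0.520542 hr
life = 259985 * 0.520542 = 135300 hours


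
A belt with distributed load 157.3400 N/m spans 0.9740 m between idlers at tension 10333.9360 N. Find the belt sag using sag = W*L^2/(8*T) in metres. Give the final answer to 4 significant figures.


sag = 157.3400 * 0.9740^2 / (8 * 10333.9360)
sag = 0.001806 m


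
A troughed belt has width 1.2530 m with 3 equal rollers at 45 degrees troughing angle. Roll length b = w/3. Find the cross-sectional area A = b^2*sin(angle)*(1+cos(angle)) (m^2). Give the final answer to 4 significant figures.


b = 1.2530/3 = 0.417667 m
A = 0.417667^2 * sin(45 deg) * (1 + cos(45 deg))
A = 0.2106 m^2


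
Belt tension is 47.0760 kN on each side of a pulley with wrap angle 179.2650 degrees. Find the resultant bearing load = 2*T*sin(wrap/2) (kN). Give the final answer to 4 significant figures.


F = 2 * 47.0760 * sin(179.2650/2 deg)
F = 94.15 kN


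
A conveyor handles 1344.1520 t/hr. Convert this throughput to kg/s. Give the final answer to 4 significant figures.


m_dot = 1344.1520 * 1000 / 3600
m_dot = 373.4 kg/s


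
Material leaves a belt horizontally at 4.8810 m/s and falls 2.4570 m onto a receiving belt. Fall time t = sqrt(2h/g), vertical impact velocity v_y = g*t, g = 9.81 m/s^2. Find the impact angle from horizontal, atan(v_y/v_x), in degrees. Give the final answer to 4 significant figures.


t = sqrt(2*2.4570/9.81) = 0.707755 s
v_y = 9.81 * 0.707755 = 6.94308 m/s
angle = atan(6.94308 / 4.8810) = 54.89 deg


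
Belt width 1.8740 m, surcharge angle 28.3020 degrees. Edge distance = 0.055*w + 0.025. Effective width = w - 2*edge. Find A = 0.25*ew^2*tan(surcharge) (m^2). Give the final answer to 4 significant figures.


edge = 0.055*1.8740 + 0.025 = 0.12807 m
ew = 1.8740 - 2*0.12807 = 1.61786 m
A = 0.25 * 1.61786^2 * tan(28.3020 deg)
A = 0.3524 m^2


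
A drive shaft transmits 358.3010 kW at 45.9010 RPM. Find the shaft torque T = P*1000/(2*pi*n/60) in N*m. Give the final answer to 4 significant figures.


omega = 2*pi*45.9010/60 = 4.80674 rad/s
T = 358.3010*1000 / 4.80674
T = 74540 N*m


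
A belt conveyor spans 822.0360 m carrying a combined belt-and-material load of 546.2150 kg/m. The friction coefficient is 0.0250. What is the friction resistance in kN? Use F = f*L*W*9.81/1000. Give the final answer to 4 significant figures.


F = 0.0250 * 822.0360 * 546.2150 * 9.81 / 1000
F = 110.1 kN


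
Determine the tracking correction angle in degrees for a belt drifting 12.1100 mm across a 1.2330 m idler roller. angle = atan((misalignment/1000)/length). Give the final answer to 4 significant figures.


misalign_m = 12.1100 / 1000 = 0.012110 m
angle = atan(0.012110 / 1.2330)
angle = 0.5627 deg


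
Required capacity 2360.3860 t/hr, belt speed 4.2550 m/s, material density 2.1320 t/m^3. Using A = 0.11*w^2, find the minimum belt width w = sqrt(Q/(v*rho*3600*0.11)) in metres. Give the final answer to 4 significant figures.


A_req = 2360.3860 / (4.2550 * 2.1320 * 3600) = 0.0722759 m^2
w = sqrt(0.0722759 / 0.11)
w = 0.8106 m


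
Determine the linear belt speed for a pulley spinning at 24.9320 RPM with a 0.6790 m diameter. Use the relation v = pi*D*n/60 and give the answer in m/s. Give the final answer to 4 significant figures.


v = pi * 0.6790 * 24.9320 / 60
v = 0.8864 m/s


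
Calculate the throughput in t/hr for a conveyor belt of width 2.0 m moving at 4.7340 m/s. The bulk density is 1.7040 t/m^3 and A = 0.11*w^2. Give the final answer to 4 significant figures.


A = 0.11 * 2.0^2 = 0.44 m^2
C = 0.44 * 4.7340 * 1.7040 * 3600
C = 12780 t/hr


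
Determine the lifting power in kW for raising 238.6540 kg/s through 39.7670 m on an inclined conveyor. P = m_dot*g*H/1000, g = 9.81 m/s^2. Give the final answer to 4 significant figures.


P = 238.6540 * 9.81 * 39.7670 / 1000
P = 93.10 kW


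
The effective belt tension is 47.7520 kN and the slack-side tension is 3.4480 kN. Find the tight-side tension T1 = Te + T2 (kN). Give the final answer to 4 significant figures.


T1 = Te + T2 = 47.7520 + 3.4480
T1 = 51.20 kN


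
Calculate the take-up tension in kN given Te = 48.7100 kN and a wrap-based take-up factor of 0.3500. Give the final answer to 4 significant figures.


T_tu = 48.7100 * 0.3500
T_tu = 17.05 kN


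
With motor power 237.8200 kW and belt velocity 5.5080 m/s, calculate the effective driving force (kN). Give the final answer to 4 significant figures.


Te = P / v = 237.8200 / 5.5080
Te = 43.18 kN


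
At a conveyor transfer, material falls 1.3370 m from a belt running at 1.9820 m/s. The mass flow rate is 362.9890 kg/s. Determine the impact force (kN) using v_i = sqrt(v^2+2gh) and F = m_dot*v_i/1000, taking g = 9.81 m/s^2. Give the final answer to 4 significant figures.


v_i = sqrt(1.9820^2 + 2*9.81*1.3370) = 5.49184 m/s
F = 362.9890 * 5.49184 / 1000
F = 1.993 kN


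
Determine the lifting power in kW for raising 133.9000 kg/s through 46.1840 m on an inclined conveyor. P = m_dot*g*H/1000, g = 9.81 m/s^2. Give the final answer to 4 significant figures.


P = 133.9000 * 9.81 * 46.1840 / 1000
P = 60.67 kW


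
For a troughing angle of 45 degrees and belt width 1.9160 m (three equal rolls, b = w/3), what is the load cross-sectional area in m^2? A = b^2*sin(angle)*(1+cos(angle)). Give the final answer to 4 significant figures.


b = 1.9160/3 = 0.638667 m
A = 0.638667^2 * sin(45 deg) * (1 + cos(45 deg))
A = 0.4924 m^2


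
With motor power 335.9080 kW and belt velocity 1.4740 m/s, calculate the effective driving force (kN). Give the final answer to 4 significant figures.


Te = P / v = 335.9080 / 1.4740
Te = 227.9 kN


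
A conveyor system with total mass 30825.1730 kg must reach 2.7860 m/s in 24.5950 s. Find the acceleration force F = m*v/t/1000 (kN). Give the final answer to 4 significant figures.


F = 30825.1730 * 2.7860 / 24.5950 / 1000
F = 3.492 kN


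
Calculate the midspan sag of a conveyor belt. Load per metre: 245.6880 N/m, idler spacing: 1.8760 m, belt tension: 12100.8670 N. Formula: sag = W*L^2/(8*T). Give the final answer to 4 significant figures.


sag = 245.6880 * 1.8760^2 / (8 * 12100.8670)
sag = 0.008932 m


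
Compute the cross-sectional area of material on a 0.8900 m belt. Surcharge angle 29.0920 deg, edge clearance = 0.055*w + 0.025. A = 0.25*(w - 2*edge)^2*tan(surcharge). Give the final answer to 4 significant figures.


edge = 0.055*0.8900 + 0.025 = 0.07395 m
ew = 0.8900 - 2*0.07395 = 0.7421 m
A = 0.25 * 0.7421^2 * tan(29.0920 deg)
A = 0.07661 m^2


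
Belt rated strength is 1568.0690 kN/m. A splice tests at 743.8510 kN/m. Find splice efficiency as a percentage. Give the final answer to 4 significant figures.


Eff = 743.8510 / 1568.0690 * 100
Eff = 47.44 %


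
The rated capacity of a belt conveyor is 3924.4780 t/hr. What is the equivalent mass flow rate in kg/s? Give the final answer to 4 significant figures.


m_dot = 3924.4780 * 1000 / 3600
m_dot = 1090 kg/s


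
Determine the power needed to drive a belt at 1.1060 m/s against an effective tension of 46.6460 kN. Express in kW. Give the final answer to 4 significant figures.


P = Te * v = 46.6460 * 1.1060
P = 51.59 kW


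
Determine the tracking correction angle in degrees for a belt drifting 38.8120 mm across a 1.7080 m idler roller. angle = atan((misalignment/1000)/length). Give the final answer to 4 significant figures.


misalign_m = 38.8120 / 1000 = 0.038812 m
angle = atan(0.038812 / 1.7080)
angle = 1.302 deg


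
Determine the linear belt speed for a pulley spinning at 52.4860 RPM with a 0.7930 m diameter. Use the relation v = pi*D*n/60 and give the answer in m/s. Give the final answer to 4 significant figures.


v = pi * 0.7930 * 52.4860 / 60
v = 2.179 m/s


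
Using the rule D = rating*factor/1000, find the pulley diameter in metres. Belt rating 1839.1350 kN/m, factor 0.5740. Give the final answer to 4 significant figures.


D = 1839.1350 * 0.5740 / 1000
D = 1.056 m


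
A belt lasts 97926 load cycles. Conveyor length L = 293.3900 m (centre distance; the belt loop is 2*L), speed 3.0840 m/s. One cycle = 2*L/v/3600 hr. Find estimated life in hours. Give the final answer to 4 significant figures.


cycle_time = 2 * 293.3900 / 3.0840 / 3600 = 0.0528516 hr
life = 97926 * 0.0528516 = 5176 hours


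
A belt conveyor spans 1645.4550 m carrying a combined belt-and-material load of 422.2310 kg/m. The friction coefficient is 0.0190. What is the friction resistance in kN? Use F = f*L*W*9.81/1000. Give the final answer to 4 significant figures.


F = 0.0190 * 1645.4550 * 422.2310 * 9.81 / 1000
F = 129.5 kN


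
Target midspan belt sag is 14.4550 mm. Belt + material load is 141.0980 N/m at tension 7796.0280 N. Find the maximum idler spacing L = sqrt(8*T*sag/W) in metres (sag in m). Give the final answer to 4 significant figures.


sag = 14.4550/1000 = 0.014455 m
L = sqrt(8 * 7796.0280 * 0.014455 / 141.0980)
L = 2.528 m


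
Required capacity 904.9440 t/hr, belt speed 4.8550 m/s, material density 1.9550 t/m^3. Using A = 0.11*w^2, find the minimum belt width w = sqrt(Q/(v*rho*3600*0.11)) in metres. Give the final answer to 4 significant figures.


A_req = 904.9440 / (4.8550 * 1.9550 * 3600) = 0.026484 m^2
w = sqrt(0.026484 / 0.11)
w = 0.4907 m


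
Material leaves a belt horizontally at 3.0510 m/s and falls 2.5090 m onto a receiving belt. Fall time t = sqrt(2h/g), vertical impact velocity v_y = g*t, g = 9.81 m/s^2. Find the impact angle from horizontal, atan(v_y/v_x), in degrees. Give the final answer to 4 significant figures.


t = sqrt(2*2.5090/9.81) = 0.715205 s
v_y = 9.81 * 0.715205 = 7.01616 m/s
angle = atan(7.01616 / 3.0510) = 66.50 deg


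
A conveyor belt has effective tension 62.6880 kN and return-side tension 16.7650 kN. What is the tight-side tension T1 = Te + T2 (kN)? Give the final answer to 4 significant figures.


T1 = Te + T2 = 62.6880 + 16.7650
T1 = 79.45 kN


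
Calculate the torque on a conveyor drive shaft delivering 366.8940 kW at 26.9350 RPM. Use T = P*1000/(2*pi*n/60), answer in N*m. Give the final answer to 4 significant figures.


omega = 2*pi*26.9350/60 = 2.82063 rad/s
T = 366.8940*1000 / 2.82063
T = 130100 N*m


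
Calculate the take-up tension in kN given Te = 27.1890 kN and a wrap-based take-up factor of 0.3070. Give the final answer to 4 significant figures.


T_tu = 27.1890 * 0.3070
T_tu = 8.347 kN


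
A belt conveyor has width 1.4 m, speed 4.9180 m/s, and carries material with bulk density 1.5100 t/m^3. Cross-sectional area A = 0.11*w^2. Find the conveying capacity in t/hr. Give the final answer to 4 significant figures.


A = 0.11 * 1.4^2 = 0.2156 m^2
C = 0.2156 * 4.9180 * 1.5100 * 3600
C = 5764 t/hr


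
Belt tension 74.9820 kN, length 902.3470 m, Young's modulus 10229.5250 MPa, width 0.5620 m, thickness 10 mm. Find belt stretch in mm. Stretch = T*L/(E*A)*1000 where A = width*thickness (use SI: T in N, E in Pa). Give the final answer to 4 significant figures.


A = 0.5620 * 0.01 = 0.00562 m^2
Stretch = 74.9820*1000 * 902.3470 / (10229.5250e6 * 0.00562) * 1000
Stretch = 1177 mm


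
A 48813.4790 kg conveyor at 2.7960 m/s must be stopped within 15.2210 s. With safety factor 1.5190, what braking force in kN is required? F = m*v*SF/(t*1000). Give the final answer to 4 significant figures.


F = 48813.4790 * 2.7960 / 15.2210 * 1.5190 / 1000
F = 13.62 kN


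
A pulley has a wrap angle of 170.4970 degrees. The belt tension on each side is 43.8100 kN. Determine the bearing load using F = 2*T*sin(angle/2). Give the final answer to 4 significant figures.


F = 2 * 43.8100 * sin(170.4970/2 deg)
F = 87.32 kN


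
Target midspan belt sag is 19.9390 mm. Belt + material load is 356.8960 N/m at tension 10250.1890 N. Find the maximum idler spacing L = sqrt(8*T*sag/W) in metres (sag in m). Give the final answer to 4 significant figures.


sag = 19.9390/1000 = 0.019939 m
L = sqrt(8 * 10250.1890 * 0.019939 / 356.8960)
L = 2.140 m


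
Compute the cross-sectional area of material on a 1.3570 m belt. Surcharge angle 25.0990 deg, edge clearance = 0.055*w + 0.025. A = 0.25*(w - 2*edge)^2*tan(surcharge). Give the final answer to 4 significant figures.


edge = 0.055*1.3570 + 0.025 = 0.099635 m
ew = 1.3570 - 2*0.099635 = 1.15773 m
A = 0.25 * 1.15773^2 * tan(25.0990 deg)
A = 0.1570 m^2


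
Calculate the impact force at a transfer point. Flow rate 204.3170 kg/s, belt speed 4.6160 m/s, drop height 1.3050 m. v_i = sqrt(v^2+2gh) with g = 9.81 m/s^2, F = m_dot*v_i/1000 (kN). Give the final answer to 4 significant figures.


v_i = sqrt(4.6160^2 + 2*9.81*1.3050) = 6.8492 m/s
F = 204.3170 * 6.8492 / 1000
F = 1.399 kN


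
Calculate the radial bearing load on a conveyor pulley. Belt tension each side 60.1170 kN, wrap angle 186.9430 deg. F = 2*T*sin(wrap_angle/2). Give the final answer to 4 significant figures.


F = 2 * 60.1170 * sin(186.9430/2 deg)
F = 120.0 kN


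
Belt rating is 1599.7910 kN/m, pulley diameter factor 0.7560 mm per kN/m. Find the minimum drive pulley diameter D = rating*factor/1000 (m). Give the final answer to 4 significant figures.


D = 1599.7910 * 0.7560 / 1000
D = 1.209 m


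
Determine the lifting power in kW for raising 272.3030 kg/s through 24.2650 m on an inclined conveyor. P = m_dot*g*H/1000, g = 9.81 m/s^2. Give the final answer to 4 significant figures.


P = 272.3030 * 9.81 * 24.2650 / 1000
P = 64.82 kW


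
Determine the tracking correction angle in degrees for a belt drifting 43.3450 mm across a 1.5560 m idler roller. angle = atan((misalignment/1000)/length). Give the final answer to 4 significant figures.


misalign_m = 43.3450 / 1000 = 0.043345 m
angle = atan(0.043345 / 1.5560)
angle = 1.596 deg


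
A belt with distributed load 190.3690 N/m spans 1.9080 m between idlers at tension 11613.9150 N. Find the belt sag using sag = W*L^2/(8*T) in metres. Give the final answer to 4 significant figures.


sag = 190.3690 * 1.9080^2 / (8 * 11613.9150)
sag = 0.007459 m


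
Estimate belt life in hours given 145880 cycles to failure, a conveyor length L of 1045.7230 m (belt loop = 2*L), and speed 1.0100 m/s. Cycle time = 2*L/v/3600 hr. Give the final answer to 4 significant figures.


cycle_time = 2 * 1045.7230 / 1.0100 / 3600 = 0.575205 hr
life = 145880 * 0.575205 = 83910 hours


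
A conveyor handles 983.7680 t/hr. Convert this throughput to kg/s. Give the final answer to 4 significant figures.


m_dot = 983.7680 * 1000 / 3600
m_dot = 273.3 kg/s


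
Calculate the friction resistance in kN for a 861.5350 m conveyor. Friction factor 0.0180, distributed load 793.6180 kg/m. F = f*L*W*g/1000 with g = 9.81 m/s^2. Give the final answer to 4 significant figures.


F = 0.0180 * 861.5350 * 793.6180 * 9.81 / 1000
F = 120.7 kN


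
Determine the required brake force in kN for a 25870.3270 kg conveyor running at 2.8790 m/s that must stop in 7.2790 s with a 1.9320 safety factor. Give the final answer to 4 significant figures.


F = 25870.3270 * 2.8790 / 7.2790 * 1.9320 / 1000
F = 19.77 kN


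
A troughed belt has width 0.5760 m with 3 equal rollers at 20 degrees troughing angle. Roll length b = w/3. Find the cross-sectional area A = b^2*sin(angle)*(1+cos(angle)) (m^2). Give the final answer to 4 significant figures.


b = 0.5760/3 = 0.192 m
A = 0.192^2 * sin(20 deg) * (1 + cos(20 deg))
A = 0.02446 m^2


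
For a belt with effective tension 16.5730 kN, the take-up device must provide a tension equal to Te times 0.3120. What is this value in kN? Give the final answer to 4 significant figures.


T_tu = 16.5730 * 0.3120
T_tu = 5.171 kN


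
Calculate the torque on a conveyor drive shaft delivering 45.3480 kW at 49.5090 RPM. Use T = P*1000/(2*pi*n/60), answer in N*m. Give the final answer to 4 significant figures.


omega = 2*pi*49.5090/60 = 5.18457 rad/s
T = 45.3480*1000 / 5.18457
T = 8747 N*m


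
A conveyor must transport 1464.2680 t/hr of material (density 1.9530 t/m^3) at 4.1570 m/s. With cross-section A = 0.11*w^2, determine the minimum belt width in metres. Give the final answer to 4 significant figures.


A_req = 1464.2680 / (4.1570 * 1.9530 * 3600) = 0.0500998 m^2
w = sqrt(0.0500998 / 0.11)
w = 0.6749 m


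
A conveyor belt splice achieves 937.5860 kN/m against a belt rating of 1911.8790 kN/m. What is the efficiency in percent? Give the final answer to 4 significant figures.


Eff = 937.5860 / 1911.8790 * 100
Eff = 49.04 %


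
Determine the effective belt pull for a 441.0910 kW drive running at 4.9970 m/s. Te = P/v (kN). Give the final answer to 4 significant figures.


Te = P / v = 441.0910 / 4.9970
Te = 88.27 kN


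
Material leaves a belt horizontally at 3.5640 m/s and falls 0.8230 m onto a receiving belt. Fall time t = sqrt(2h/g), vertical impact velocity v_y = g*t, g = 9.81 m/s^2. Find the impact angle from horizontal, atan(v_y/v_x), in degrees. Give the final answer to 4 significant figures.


t = sqrt(2*0.8230/9.81) = 0.409619 s
v_y = 9.81 * 0.409619 = 4.01836 m/s
angle = atan(4.01836 / 3.5640) = 48.43 deg


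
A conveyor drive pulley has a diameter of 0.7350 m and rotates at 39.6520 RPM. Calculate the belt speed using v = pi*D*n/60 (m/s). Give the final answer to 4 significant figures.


v = pi * 0.7350 * 39.6520 / 60
v = 1.526 m/s


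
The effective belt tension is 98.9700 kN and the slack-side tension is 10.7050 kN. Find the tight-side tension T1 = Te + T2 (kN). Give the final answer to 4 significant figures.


T1 = Te + T2 = 98.9700 + 10.7050
T1 = 109.7 kN


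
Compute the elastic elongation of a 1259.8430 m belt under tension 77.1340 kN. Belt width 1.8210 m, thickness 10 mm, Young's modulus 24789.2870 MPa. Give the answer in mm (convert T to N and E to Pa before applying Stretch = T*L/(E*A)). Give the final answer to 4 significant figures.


A = 1.8210 * 0.01 = 0.01821 m^2
Stretch = 77.1340*1000 * 1259.8430 / (24789.2870e6 * 0.01821) * 1000
Stretch = 215.3 mm


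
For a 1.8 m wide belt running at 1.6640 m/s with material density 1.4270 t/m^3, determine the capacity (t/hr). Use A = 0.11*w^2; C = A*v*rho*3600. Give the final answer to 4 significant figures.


A = 0.11 * 1.8^2 = 0.3564 m^2
C = 0.3564 * 1.6640 * 1.4270 * 3600
C = 3047 t/hr


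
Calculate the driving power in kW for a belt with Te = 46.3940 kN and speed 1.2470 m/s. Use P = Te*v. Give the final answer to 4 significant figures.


P = Te * v = 46.3940 * 1.2470
P = 57.85 kW


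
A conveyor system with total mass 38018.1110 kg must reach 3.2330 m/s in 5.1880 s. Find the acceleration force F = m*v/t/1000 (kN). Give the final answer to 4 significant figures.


F = 38018.1110 * 3.2330 / 5.1880 / 1000
F = 23.69 kN


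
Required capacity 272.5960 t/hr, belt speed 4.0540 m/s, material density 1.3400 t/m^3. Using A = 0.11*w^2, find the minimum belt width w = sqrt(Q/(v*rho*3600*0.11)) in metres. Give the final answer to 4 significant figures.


A_req = 272.5960 / (4.0540 * 1.3400 * 3600) = 0.0139389 m^2
w = sqrt(0.0139389 / 0.11)
w = 0.3560 m


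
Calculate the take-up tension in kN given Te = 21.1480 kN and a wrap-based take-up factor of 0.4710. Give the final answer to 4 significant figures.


T_tu = 21.1480 * 0.4710
T_tu = 9.961 kN


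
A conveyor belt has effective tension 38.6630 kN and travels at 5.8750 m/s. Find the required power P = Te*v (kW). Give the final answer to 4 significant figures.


P = Te * v = 38.6630 * 5.8750
P = 227.1 kW


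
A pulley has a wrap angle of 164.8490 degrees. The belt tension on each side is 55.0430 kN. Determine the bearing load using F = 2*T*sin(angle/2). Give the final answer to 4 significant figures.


F = 2 * 55.0430 * sin(164.8490/2 deg)
F = 109.1 kN


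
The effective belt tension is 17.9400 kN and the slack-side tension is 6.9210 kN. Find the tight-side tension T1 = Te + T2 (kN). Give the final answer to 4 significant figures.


T1 = Te + T2 = 17.9400 + 6.9210
T1 = 24.86 kN


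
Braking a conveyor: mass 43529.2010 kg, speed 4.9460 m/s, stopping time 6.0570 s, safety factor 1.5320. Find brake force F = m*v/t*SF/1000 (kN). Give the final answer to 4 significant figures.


F = 43529.2010 * 4.9460 / 6.0570 * 1.5320 / 1000
F = 54.45 kN


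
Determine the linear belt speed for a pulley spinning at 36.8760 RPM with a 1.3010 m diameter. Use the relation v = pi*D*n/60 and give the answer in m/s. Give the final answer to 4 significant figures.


v = pi * 1.3010 * 36.8760 / 60
v = 2.512 m/s


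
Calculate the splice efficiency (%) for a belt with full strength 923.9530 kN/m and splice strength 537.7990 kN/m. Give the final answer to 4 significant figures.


Eff = 537.7990 / 923.9530 * 100
Eff = 58.21 %


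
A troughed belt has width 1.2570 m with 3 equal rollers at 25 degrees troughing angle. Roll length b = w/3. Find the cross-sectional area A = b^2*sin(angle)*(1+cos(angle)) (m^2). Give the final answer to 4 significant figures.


b = 1.2570/3 = 0.419 m
A = 0.419^2 * sin(25 deg) * (1 + cos(25 deg))
A = 0.1414 m^2


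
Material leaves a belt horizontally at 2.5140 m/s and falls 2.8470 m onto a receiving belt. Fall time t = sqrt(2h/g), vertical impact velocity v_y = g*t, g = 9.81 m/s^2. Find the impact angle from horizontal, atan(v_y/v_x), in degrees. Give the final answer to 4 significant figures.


t = sqrt(2*2.8470/9.81) = 0.761858 s
v_y = 9.81 * 0.761858 = 7.47383 m/s
angle = atan(7.47383 / 2.5140) = 71.41 deg


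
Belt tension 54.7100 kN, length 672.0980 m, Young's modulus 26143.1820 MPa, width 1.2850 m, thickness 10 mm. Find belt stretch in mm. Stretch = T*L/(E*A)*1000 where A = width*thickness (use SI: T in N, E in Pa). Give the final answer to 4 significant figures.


A = 1.2850 * 0.01 = 0.01285 m^2
Stretch = 54.7100*1000 * 672.0980 / (26143.1820e6 * 0.01285) * 1000
Stretch = 109.5 mm


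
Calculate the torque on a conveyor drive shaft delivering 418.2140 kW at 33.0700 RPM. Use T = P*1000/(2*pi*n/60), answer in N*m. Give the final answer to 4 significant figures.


omega = 2*pi*33.0700/60 = 3.46308 rad/s
T = 418.2140*1000 / 3.46308
T = 120800 N*m


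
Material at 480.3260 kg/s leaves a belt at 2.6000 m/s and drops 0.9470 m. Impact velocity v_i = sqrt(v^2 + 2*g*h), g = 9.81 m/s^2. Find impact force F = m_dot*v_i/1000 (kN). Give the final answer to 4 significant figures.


v_i = sqrt(2.6000^2 + 2*9.81*0.9470) = 5.0339 m/s
F = 480.3260 * 5.0339 / 1000
F = 2.418 kN


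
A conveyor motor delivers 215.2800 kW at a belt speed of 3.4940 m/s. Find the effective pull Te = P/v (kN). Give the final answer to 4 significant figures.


Te = P / v = 215.2800 / 3.4940
Te = 61.61 kN


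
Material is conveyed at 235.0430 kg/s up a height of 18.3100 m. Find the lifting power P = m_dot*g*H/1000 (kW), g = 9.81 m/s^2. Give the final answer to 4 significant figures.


P = 235.0430 * 9.81 * 18.3100 / 1000
P = 42.22 kW


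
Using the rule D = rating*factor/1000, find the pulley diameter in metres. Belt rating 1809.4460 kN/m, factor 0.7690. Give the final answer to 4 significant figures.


D = 1809.4460 * 0.7690 / 1000
D = 1.391 m


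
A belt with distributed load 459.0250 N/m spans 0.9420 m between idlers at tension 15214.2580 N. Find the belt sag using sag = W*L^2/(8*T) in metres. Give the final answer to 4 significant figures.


sag = 459.0250 * 0.9420^2 / (8 * 15214.2580)
sag = 0.003347 m


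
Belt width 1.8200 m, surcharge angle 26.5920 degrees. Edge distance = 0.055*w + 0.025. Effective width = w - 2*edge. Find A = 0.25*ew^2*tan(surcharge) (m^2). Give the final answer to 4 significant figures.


edge = 0.055*1.8200 + 0.025 = 0.1251 m
ew = 1.8200 - 2*0.1251 = 1.5698 m
A = 0.25 * 1.5698^2 * tan(26.5920 deg)
A = 0.3084 m^2


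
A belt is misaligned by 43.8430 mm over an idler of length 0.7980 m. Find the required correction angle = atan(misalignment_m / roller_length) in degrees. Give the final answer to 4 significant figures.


misalign_m = 43.8430 / 1000 = 0.043843 m
angle = atan(0.043843 / 0.7980)
angle = 3.145 deg


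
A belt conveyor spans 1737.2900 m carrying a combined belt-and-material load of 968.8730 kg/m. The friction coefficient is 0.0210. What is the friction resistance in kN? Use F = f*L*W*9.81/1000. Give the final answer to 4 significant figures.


F = 0.0210 * 1737.2900 * 968.8730 * 9.81 / 1000
F = 346.8 kN


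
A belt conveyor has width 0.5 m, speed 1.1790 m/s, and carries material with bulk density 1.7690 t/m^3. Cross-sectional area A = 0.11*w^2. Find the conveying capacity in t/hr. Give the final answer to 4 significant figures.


A = 0.11 * 0.5^2 = 0.0275 m^2
C = 0.0275 * 1.1790 * 1.7690 * 3600
C = 206.5 t/hr


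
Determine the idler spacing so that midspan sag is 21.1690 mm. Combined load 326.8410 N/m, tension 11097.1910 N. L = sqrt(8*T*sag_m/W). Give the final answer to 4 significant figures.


sag = 21.1690/1000 = 0.021169 m
L = sqrt(8 * 11097.1910 * 0.021169 / 326.8410)
L = 2.398 m


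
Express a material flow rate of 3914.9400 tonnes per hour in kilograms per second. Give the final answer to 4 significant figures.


m_dot = 3914.9400 * 1000 / 3600
m_dot = 1087 kg/s


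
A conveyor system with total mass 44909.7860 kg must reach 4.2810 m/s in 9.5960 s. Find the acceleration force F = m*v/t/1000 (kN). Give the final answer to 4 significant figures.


F = 44909.7860 * 4.2810 / 9.5960 / 1000
F = 20.04 kN


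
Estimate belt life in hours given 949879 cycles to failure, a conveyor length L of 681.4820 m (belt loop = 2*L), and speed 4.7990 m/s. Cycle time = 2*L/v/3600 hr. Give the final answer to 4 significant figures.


cycle_time = 2 * 681.4820 / 4.7990 / 3600 = 0.0788917 hr
life = 949879 * 0.0788917 = 74940 hours


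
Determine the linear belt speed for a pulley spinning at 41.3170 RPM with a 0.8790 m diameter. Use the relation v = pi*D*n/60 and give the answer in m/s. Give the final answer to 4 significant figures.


v = pi * 0.8790 * 41.3170 / 60
v = 1.902 m/s


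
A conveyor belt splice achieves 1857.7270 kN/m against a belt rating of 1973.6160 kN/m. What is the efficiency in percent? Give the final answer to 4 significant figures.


Eff = 1857.7270 / 1973.6160 * 100
Eff = 94.13 %


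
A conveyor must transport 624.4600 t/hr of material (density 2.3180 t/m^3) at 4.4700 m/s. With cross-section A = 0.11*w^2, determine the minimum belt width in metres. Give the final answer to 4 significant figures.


A_req = 624.4600 / (4.4700 * 2.3180 * 3600) = 0.016741 m^2
w = sqrt(0.016741 / 0.11)
w = 0.3901 m


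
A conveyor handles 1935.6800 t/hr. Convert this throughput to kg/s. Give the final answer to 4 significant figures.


m_dot = 1935.6800 * 1000 / 3600
m_dot = 537.7 kg/s


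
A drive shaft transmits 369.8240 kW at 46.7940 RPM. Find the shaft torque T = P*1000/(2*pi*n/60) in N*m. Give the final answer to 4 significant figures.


omega = 2*pi*46.7940/60 = 4.90026 rad/s
T = 369.8240*1000 / 4.90026
T = 75470 N*m


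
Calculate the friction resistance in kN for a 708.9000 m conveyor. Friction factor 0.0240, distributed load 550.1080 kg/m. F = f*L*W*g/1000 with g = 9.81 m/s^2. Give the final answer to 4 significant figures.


F = 0.0240 * 708.9000 * 550.1080 * 9.81 / 1000
F = 91.81 kN


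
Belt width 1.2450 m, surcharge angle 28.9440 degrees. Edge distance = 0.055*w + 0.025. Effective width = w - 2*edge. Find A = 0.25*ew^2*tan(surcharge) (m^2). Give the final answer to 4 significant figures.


edge = 0.055*1.2450 + 0.025 = 0.093475 m
ew = 1.2450 - 2*0.093475 = 1.05805 m
A = 0.25 * 1.05805^2 * tan(28.9440 deg)
A = 0.1548 m^2


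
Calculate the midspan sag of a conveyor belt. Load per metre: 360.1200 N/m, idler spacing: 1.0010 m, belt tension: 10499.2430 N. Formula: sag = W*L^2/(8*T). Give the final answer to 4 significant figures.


sag = 360.1200 * 1.0010^2 / (8 * 10499.2430)
sag = 0.004296 m


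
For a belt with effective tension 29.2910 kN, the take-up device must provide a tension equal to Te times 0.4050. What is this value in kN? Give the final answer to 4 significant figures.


T_tu = 29.2910 * 0.4050
T_tu = 11.86 kN


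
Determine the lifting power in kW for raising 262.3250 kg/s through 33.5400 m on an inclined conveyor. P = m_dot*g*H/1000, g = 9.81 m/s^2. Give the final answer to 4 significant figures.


P = 262.3250 * 9.81 * 33.5400 / 1000
P = 86.31 kW


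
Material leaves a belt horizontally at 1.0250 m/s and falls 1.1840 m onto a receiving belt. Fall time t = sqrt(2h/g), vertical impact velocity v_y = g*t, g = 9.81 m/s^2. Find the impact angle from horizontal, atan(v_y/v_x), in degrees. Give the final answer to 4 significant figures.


t = sqrt(2*1.1840/9.81) = 0.491311 s
v_y = 9.81 * 0.491311 = 4.81976 m/s
angle = atan(4.81976 / 1.0250) = 77.99 deg


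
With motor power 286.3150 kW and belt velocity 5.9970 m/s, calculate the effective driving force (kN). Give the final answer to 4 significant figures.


Te = P / v = 286.3150 / 5.9970
Te = 47.74 kN


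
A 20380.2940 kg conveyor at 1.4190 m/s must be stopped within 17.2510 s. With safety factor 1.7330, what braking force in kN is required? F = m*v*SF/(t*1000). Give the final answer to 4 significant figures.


F = 20380.2940 * 1.4190 / 17.2510 * 1.7330 / 1000
F = 2.905 kN


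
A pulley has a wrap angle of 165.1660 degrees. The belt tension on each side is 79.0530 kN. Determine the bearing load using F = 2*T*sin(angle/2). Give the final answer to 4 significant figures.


F = 2 * 79.0530 * sin(165.1660/2 deg)
F = 156.8 kN


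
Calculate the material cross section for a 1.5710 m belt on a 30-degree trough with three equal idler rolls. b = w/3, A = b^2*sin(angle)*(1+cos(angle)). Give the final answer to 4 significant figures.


b = 1.5710/3 = 0.523667 m
A = 0.523667^2 * sin(30 deg) * (1 + cos(30 deg))
A = 0.2559 m^2


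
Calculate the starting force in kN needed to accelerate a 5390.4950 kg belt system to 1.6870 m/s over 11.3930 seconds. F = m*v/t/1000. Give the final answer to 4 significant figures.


F = 5390.4950 * 1.6870 / 11.3930 / 1000
F = 0.7982 kN


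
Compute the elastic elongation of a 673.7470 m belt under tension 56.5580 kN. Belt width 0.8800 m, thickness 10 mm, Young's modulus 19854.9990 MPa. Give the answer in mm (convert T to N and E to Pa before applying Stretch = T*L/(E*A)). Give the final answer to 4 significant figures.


A = 0.8800 * 0.01 = 0.00880 m^2
Stretch = 56.5580*1000 * 673.7470 / (19854.9990e6 * 0.00880) * 1000
Stretch = 218.1 mm


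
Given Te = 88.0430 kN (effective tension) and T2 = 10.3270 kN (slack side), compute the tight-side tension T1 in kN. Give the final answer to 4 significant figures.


T1 = Te + T2 = 88.0430 + 10.3270
T1 = 98.37 kN


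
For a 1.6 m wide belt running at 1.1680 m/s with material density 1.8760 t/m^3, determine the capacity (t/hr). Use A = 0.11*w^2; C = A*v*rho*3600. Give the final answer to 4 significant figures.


A = 0.11 * 1.6^2 = 0.2816 m^2
C = 0.2816 * 1.1680 * 1.8760 * 3600
C = 2221 t/hr


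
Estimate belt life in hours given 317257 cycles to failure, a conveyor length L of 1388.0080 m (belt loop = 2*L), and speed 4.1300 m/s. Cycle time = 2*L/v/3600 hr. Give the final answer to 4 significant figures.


cycle_time = 2 * 1388.0080 / 4.1300 / 3600 = 0.186711 hr
life = 317257 * 0.186711 = 59240 hours


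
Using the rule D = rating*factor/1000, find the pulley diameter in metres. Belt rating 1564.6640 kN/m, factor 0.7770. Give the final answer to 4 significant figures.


D = 1564.6640 * 0.7770 / 1000
D = 1.216 m


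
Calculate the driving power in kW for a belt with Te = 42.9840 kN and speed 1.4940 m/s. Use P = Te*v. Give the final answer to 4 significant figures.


P = Te * v = 42.9840 * 1.4940
P = 64.22 kW


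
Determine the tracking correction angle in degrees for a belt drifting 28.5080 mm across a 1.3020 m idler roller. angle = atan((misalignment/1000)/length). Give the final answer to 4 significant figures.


misalign_m = 28.5080 / 1000 = 0.028508 m
angle = atan(0.028508 / 1.3020)
angle = 1.254 deg


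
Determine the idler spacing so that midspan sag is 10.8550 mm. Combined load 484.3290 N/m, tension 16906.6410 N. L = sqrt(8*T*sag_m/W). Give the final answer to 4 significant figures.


sag = 10.8550/1000 = 0.010855 m
L = sqrt(8 * 16906.6410 * 0.010855 / 484.3290)
L = 1.741 m


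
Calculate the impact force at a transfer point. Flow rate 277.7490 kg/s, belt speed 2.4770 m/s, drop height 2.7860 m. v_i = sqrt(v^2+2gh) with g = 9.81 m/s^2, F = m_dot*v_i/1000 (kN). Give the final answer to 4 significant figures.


v_i = sqrt(2.4770^2 + 2*9.81*2.7860) = 7.79723 m/s
F = 277.7490 * 7.79723 / 1000
F = 2.166 kN


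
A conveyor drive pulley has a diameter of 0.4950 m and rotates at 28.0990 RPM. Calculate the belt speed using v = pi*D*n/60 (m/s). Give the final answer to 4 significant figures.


v = pi * 0.4950 * 28.0990 / 60
v = 0.7283 m/s


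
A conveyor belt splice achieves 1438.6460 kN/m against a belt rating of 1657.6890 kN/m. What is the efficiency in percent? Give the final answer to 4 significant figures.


Eff = 1438.6460 / 1657.6890 * 100
Eff = 86.79 %


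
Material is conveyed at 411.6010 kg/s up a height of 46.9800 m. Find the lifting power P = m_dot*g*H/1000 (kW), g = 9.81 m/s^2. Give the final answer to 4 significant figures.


P = 411.6010 * 9.81 * 46.9800 / 1000
P = 189.7 kW


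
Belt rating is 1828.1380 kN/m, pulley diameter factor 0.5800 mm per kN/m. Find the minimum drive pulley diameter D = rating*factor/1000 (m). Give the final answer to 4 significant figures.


D = 1828.1380 * 0.5800 / 1000
D = 1.060 m


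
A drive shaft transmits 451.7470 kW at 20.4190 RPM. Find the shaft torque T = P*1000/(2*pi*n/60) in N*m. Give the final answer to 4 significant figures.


omega = 2*pi*20.4190/60 = 2.13827 rad/s
T = 451.7470*1000 / 2.13827
T = 211300 N*m


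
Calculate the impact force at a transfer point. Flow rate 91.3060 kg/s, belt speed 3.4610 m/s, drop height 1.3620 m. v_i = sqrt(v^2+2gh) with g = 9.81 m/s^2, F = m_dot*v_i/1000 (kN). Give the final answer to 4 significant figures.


v_i = sqrt(3.4610^2 + 2*9.81*1.3620) = 6.22101 m/s
F = 91.3060 * 6.22101 / 1000
F = 0.5680 kN


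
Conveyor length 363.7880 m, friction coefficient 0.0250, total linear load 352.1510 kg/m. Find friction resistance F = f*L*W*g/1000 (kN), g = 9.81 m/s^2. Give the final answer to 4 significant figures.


F = 0.0250 * 363.7880 * 352.1510 * 9.81 / 1000
F = 31.42 kN


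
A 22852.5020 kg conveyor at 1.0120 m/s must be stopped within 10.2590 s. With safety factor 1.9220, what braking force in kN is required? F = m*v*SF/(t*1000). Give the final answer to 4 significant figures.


F = 22852.5020 * 1.0120 / 10.2590 * 1.9220 / 1000
F = 4.333 kN


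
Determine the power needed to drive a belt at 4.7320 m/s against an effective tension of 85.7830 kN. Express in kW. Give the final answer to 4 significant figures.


P = Te * v = 85.7830 * 4.7320
P = 405.9 kW


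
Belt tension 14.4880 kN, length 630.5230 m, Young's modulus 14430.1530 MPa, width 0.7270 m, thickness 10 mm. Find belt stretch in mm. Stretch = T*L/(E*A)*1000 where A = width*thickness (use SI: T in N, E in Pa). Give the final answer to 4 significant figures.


A = 0.7270 * 0.01 = 0.00727 m^2
Stretch = 14.4880*1000 * 630.5230 / (14430.1530e6 * 0.00727) * 1000
Stretch = 87.08 mm
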